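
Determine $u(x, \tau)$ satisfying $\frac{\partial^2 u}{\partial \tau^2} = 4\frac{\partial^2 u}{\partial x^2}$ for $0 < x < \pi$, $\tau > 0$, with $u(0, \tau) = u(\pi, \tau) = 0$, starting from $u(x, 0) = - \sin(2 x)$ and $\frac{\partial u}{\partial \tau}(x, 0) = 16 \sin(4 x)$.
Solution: Separating variables: $u = \sum [A_n \cos(\omega_n \tau) + B_n \sin(\omega_n \tau)] \sin(nx)$, $\omega_n = 2n$. From ICs ($B_n$ = velocity coefficient / $\omega_n$): $A_2=-1, B_4=2$.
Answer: $u(x, \tau) = 2 \sin(8 \tau) \sin(4 x) -  \sin(2 x) \cos(4 \tau)$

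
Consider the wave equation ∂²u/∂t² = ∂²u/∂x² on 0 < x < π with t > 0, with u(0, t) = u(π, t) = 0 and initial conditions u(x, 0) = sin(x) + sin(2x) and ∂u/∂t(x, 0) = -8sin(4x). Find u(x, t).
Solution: Using separation of variables u = X(x)T(t):
Eigenfunctions: sin(nx), n = 1, 2, 3, ...
General solution: u(x, t) = Σ [A_n cos(n t) + B_n sin(n t)] sin(nx)
From u(x,0) = sin(x) + sin(2x): A_1=1, A_2=1. From u_t(x,0) = -8sin(4x), using u_t(x,0) = Σ ω_n B_n sin(nx) with ω_n = n: B_4 = (-8)/4 = -2.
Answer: u(x, t) = -2sin(4t)sin(4x) + sin(x)cos(t) + sin(2x)cos(2t)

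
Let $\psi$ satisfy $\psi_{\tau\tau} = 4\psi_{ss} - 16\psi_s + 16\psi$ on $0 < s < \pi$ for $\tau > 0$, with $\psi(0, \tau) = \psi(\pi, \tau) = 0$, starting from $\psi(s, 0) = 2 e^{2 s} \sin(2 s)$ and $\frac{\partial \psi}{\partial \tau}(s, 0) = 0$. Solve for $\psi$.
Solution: Substitute $\psi = e^{2s}u$, i.e. $u = e^{-2s}\psi$.
By the product rule, $\psi_s = e^{2s}(u_s + 2u)$, $\psi_{ss} = e^{2s}(u_{ss} + 4u_s + 4u)$, $\psi_{\tau\tau} = e^{2s}u_{\tau\tau}$.
Substituting into the PDE and dividing by $e^{2s}$: $u_{\tau\tau} = 4(u_{ss} + 4u_s + 4u) - 16(u_s + 2u) + 16u$.
The lower-order terms cancel, leaving the standard wave equation $u_{\tau\tau} = 4u_{ss}$.
Initial data for $u$: $u(s,0) = e^{-2s}\psi(s,0) = 2 \sin(2 s)$; $u_{\tau}(s,0) = e^{-2s}\psi_{\tau}(s,0) = 0$. The boundary conditions carry over: $u(0,\tau) = u(\pi,\tau) = 0$.
Solve for $u$:
  Using separation of variables $u = X(s)T(\tau)$:
  Eigenfunctions: $\sin(ns)$, $n = 1, 2, 3, \ldots$
  General solution: $u(s, \tau) = \sum [A_n \cos(2n \tau) + B_n \sin(2n \tau)] \sin(ns)$
  From $u(s,0) = 2 \sin(2 s)$: $A_2=2$. From $u_{\tau}(s,0) = 0$: all $B_n = 0$.
Hence $u(s,\tau) = 2 \sin(2 s) \cos(4 \tau)$.
Transform back: $\psi(s,\tau) = e^{2s}u(s,\tau)$.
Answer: $\psi(s, \tau) = 2 e^{2 s} \sin(2 s) \cos(4 \tau)$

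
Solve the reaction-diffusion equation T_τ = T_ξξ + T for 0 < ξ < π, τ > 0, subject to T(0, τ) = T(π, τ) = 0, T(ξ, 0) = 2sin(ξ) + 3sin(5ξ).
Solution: Substitute T = exp(τ)u, i.e. u = exp(-τ)T.
By the product rule, T_τ = exp(τ)(u_τ + u), T_ξξ = exp(τ)u_ξξ.
Substituting into the PDE and dividing by exp(τ): u_τ + u = u_ξξ + u.
The lower-order terms cancel, leaving the standard heat equation u_τ = u_ξξ.
Initial data for u: u(ξ,0) = T(ξ,0) = 2sin(ξ) + 3sin(5ξ). The boundary conditions carry over: u(0,τ) = u(π,τ) = 0.
Solve for u:
  Using separation of variables u = X(ξ)G(τ):
  Eigenfunctions: sin(nξ), n = 1, 2, 3, ...
  General solution: u(ξ, τ) = Σ c_n sin(nξ) exp(-n² τ)
  Matching u(ξ,0) = 2sin(ξ) + 3sin(5ξ) term by term: c_1=2, c_5=3.
Hence u(ξ,τ) = 2exp(-τ)sin(ξ) + 3exp(-25τ)sin(5ξ).
Transform back: T(ξ,τ) = exp(τ)u(ξ,τ).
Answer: T(ξ, τ) = 2sin(ξ) + 3exp(-24τ)sin(5ξ)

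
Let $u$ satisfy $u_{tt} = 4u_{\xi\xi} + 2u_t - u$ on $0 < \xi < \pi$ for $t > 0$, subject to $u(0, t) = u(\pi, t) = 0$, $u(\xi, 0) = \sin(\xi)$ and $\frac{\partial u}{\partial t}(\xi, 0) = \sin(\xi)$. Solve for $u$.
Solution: Substitute $u = e^{t}w$, i.e. $w = e^{-t}u$.
By the product rule, $u_t = e^{t}(w_t + w)$, $u_{tt} = e^{t}(w_{tt} + 2w_t + w)$, $u_{\xi\xi} = e^{t}w_{\xi\xi}$.
Substituting into the PDE and dividing by $e^{t}$: $w_{tt} + 2w_t + w = 4w_{\xi\xi} + 2(w_t + w) - w$.
The lower-order terms cancel, leaving the standard wave equation $w_{tt} = 4w_{\xi\xi}$.
Initial data for $w$: $w(\xi,0) = u(\xi,0) = \sin(\xi)$; $w_t(\xi,0) = u_t(\xi,0) - u(\xi,0) = 0$. The boundary conditions carry over: $w(0,t) = w(\pi,t) = 0$.
Solve for $w$:
  Using separation of variables $w = X(\xi)T(t)$:
  Eigenfunctions: $\sin(n\xi)$, $n = 1, 2, 3, \ldots$
  General solution: $w(\xi, t) = \sum [A_n \cos(2n t) + B_n \sin(2n t)] \sin(n\xi)$
  From $w(\xi,0) = \sin(\xi)$: $A_1=1$. From $w_t(\xi,0) = 0$: all $B_n = 0$.
Hence $w(\xi,t) = \sin(\xi) \cos(2 t)$.
Transform back: $u(\xi,t) = e^{t}w(\xi,t)$.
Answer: $u(\xi, t) = e^{t} \sin(\xi) \cos(2 t)$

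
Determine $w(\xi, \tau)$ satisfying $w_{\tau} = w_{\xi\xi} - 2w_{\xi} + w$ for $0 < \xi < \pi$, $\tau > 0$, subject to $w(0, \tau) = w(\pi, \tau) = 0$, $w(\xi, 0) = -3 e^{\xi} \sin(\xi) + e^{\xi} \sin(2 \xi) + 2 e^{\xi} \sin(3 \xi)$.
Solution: Substitute $w = e^{\xi}u$, i.e. $u = e^{-\xi}w$.
By the product rule, $w_{\xi} = e^{\xi}(u_{\xi} + u)$, $w_{\xi\xi} = e^{\xi}(u_{\xi\xi} + 2u_{\xi} + u)$, $w_{\tau} = e^{\xi}u_{\tau}$.
Substituting into the PDE and dividing by $e^{\xi}$: $u_{\tau} = (u_{\xi\xi} + 2u_{\xi} + u) - 2(u_{\xi} + u) + u$.
The lower-order terms cancel, leaving the standard heat equation $u_{\tau} = u_{\xi\xi}$.
Initial data for $u$: $u(\xi,0) = e^{-\xi}w(\xi,0) = -3 \sin(\xi) + \sin(2 \xi) + 2 \sin(3 \xi)$. The boundary conditions carry over: $u(0,\tau) = u(\pi,\tau) = 0$.
Solve for $u$:
  Using separation of variables $u = X(\xi)T(\tau)$:
  Eigenfunctions: $\sin(n\xi)$, $n = 1, 2, 3, \ldots$
  General solution: $u(\xi, \tau) = \sum c_n \sin(n\xi) e^{-n^2 \tau}$
  Matching $u(\xi,0) = -3 \sin(\xi) + \sin(2 \xi) + 2 \sin(3 \xi)$ term by term: $c_1=-3, c_2=1, c_3=2$.
Hence $u(\xi,\tau) = -3 e^{-\tau} \sin(\xi) + e^{-4 \tau} \sin(2 \xi) + 2 e^{-9 \tau} \sin(3 \xi)$.
Transform back: $w(\xi,\tau) = e^{\xi}u(\xi,\tau)$.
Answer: $w(\xi, \tau) = -3 e^{-\tau} e^{\xi} \sin(\xi) + e^{-4 \tau} e^{\xi} \sin(2 \xi) + 2 e^{-9 \tau} e^{\xi} \sin(3 \xi)$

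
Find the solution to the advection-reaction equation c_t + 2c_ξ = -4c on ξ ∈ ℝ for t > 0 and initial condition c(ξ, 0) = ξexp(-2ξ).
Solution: Substitute c = exp(-2ξ)u.
Then c_ξ = exp(-2ξ)(u_ξ - 2u), c_t = exp(-2ξ)u_t; substituting and dividing by exp(-2ξ), the lower-order terms cancel: u_t + 2u_ξ = 0 (standard advection equation).
Data for u: u(ξ,0) = exp(2ξ)c(ξ,0) = ξ.
By characteristics (dξ/dt = 2), u(ξ,t) = f(ξ - 2t) with f = u(·, 0).
So u(ξ,t) = -2t + ξ, and c(ξ,t) = exp(-2ξ)u(ξ,t).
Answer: c(ξ, t) = -2texp(-2ξ) + ξexp(-2ξ)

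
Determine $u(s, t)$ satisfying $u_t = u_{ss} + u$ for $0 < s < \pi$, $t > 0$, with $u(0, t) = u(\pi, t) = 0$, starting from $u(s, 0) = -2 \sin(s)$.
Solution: Substitute $u = e^{t}w$, i.e. $w = e^{-t}u$.
By the product rule, $u_t = e^{t}(w_t + w)$, $u_{ss} = e^{t}w_{ss}$.
Substituting into the PDE and dividing by $e^{t}$: $w_t + w = w_{ss} + w$.
The lower-order terms cancel, leaving the standard heat equation $w_t = w_{ss}$.
Initial data for $w$: $w(s,0) = u(s,0) = -2 \sin(s)$. The boundary conditions carry over: $w(0,t) = w(\pi,t) = 0$.
Solve for $w$:
  Using separation of variables $w = X(s)T(t)$:
  Eigenfunctions: $\sin(ns)$, $n = 1, 2, 3, \ldots$
  General solution: $w(s, t) = \sum c_n \sin(ns) e^{-n^2 t}$
  Matching $w(s,0) = -2 \sin(s)$ term by term: $c_1=-2$.
Hence $w(s,t) = -2 e^{-t} \sin(s)$.
Transform back: $u(s,t) = e^{t}w(s,t)$.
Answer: $u(s, t) = -2 \sin(s)$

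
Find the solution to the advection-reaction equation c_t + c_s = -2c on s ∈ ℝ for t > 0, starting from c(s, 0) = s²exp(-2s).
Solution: Substitute c = exp(-2s)u.
Then c_s = exp(-2s)(u_s - 2u), c_t = exp(-2s)u_t; substituting and dividing by exp(-2s), the lower-order terms cancel: u_t + u_s = 0 (standard advection equation).
Data for u: u(s,0) = exp(2s)c(s,0) = s².
By characteristics (ds/dt = 1), u(s,t) = f(s - t) with f = u(·, 0).
So u(s,t) = s² - 2st + t², and c(s,t) = exp(-2s)u(s,t).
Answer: c(s, t) = s²exp(-2s) - 2stexp(-2s) + t²exp(-2s)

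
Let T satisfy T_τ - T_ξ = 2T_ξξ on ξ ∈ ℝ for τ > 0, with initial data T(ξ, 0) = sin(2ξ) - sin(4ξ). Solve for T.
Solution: Change to a moving frame: let η = ξ + τ, σ = τ and write T(ξ,τ) = u(η,σ).
By the chain rule T_τ = u_σ + u_η, T_ξ = u_η, T_ξξ = u_ηη.
Then T_τ - T_ξ = u_σ: the advection term cancels and the PDE becomes the heat equation u_σ = 2u_ηη on η ∈ ℝ.
Initial data: u(η,0) = T(η,0) = sin(2η) - sin(4η).
On η ∈ ℝ each mode satisfies (sin(nη))″ = -n² sin(nη), so exp(-2n²σ) sin(nη) solves the heat equation; by superposition u(η,σ) = Σ c_n exp(-2n²σ) sin(nη).
Reading off the coefficients: c_2=1, c_4=-1, so u(η,σ) = exp(-8σ)sin(2η) - exp(-32σ)sin(4η).
Substituting back η = ξ + τ, σ = τ: T(ξ,τ) = u(ξ + τ, τ).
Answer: T(ξ, τ) = exp(-8τ)sin(2ξ + 2τ) - exp(-32τ)sin(4ξ + 4τ)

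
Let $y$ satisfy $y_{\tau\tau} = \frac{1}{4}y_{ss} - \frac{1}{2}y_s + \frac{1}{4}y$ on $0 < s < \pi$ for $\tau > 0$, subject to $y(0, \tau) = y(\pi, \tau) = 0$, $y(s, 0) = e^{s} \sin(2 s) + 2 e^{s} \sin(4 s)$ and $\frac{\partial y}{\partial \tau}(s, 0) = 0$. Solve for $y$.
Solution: Substitute $y = e^{s}u$.
Then $y_s = e^{s}(u_s + u)$, $y_{ss} = e^{s}(u_{ss} + 2u_s + u)$, $y_{\tau\tau} = e^{s}u_{\tau\tau}$; substituting and dividing by $e^{s}$, the lower-order terms cancel: $u_{\tau\tau} = \frac{1}{4}u_{ss}$ (standard wave equation).
Data for $u$: $u(s,0) = e^{-s}y(s,0) = \sin(2 s) + 2 \sin(4 s)$; $u_{\tau}(s,0) = e^{-s}y_{\tau}(s,0) = 0$. The boundary conditions carry over: $u(0,\tau) = u(\pi,\tau) = 0$.
Separating variables: $u = \sum [A_n \cos(\omega_n \tau) + B_n \sin(\omega_n \tau)] \sin(ns)$, $\omega_n = n/2$. From ICs: $A_2=1, A_4=2$.
So $u(s,\tau) = \sin(2 s) \cos(\tau) + 2 \sin(4 s) \cos(2 \tau)$, and $y(s,\tau) = e^{s}u(s,\tau)$.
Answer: $y(s, \tau) = e^{s} \sin(2 s) \cos(\tau) + 2 e^{s} \sin(4 s) \cos(2 \tau)$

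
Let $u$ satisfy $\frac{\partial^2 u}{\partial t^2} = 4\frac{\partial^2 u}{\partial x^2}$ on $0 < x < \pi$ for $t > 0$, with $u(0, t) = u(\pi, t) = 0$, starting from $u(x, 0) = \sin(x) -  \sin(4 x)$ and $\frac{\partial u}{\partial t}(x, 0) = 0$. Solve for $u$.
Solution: Separating variables: $u = \sum [A_n \cos(\omega_n t) + B_n \sin(\omega_n t)] \sin(nx)$, $\omega_n = 2n$. From ICs: $A_1=1, A_4=-1$.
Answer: $u(x, t) = \sin(x) \cos(2 t) -  \sin(4 x) \cos(8 t)$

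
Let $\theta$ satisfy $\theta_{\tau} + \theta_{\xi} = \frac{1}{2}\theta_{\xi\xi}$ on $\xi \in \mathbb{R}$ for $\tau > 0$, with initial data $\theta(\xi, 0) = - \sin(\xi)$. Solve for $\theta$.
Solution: Change to a moving frame: let $\eta = \xi - \tau$, $\sigma = \tau$ and write $\theta(\xi,\tau) = u(\eta,\sigma)$.
By the chain rule $\theta_{\tau} = u_{\sigma} - u_{\eta}$, $\theta_{\xi} = u_{\eta}$, $\theta_{\xi\xi} = u_{\eta\eta}$.
Then $\theta_{\tau} + \theta_{\xi} = u_{\sigma}$: the advection term cancels and the PDE becomes the heat equation $u_{\sigma} = \frac{1}{2}u_{\eta\eta}$ on $\eta \in \mathbb{R}$.
Initial data: $u(\eta,0) = \theta(\eta,0) = - \sin(\eta)$.
On $\eta \in \mathbb{R}$ each mode satisfies $(\sin(n\eta))'' = -n^2 \sin(n\eta)$, so $e^{-n^2\sigma/2} \sin(n\eta)$ solves the heat equation; by superposition $u(\eta,\sigma) = \sum c_n e^{-n^2\sigma/2} \sin(n\eta)$.
Reading off the coefficients: $c_1=-1$, so $u(\eta,\sigma) = - e^{-\sigma/2} \sin(\eta)$.
Substituting back $\eta = \xi - \tau$, $\sigma = \tau$: $\theta(\xi,\tau) = u(\xi - \tau, \tau)$.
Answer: $\theta(\xi, \tau) = e^{-\tau/2} \sin(\tau - \xi)$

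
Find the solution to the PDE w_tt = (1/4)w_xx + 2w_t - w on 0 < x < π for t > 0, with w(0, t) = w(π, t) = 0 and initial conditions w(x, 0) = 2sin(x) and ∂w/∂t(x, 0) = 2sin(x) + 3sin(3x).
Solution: Substitute w = exp(t)u.
Then w_t = exp(t)(u_t + u), w_tt = exp(t)(u_tt + 2u_t + u), w_xx = exp(t)u_xx; substituting and dividing by exp(t), the lower-order terms cancel: u_tt = (1/4)u_xx (standard wave equation).
Data for u: u(x,0) = w(x,0) = 2sin(x); u_t(x,0) = w_t(x,0) - w(x,0) = 3sin(3x). The boundary conditions carry over: u(0,t) = u(π,t) = 0.
Separating variables: u = Σ [A_n cos(ω_n t) + B_n sin(ω_n t)] sin(nx), ω_n = n/2. From ICs (B_n = velocity coefficient / ω_n): A_1=2, B_3=2.
So u(x,t) = 2sin(3t/2)sin(3x) + 2sin(x)cos(t/2), and w(x,t) = exp(t)u(x,t).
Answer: w(x, t) = 2exp(t)sin(3t/2)sin(3x) + 2exp(t)sin(x)cos(t/2)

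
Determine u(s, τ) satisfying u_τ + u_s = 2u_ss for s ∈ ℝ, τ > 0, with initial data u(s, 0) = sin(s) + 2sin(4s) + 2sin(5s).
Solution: Change to a moving frame: let η = s - τ, σ = τ and write u(s,τ) = w(η,σ).
By the chain rule u_τ = w_σ - w_η, u_s = w_η, u_ss = w_ηη.
Then u_τ + u_s = w_σ: the advection term cancels and the PDE becomes the heat equation w_σ = 2w_ηη on η ∈ ℝ.
Initial data: w(η,0) = u(η,0) = sin(η) + 2sin(4η) + 2sin(5η).
On η ∈ ℝ each mode satisfies (sin(nη))″ = -n² sin(nη), so exp(-2n²σ) sin(nη) solves the heat equation; by superposition w(η,σ) = Σ c_n exp(-2n²σ) sin(nη).
Reading off the coefficients: c_1=1, c_4=2, c_5=2, so w(η,σ) = exp(-2σ)sin(η) + 2exp(-32σ)sin(4η) + 2exp(-50σ)sin(5η).
Substituting back η = s - τ, σ = τ: u(s,τ) = w(s - τ, τ).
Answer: u(s, τ) = exp(-2τ)sin(s - τ) + 2exp(-32τ)sin(4s - 4τ) + 2exp(-50τ)sin(5s - 5τ)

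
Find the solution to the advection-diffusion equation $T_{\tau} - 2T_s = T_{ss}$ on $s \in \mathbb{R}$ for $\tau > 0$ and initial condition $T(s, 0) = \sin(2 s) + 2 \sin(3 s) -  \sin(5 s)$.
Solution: Moving frame: $\eta = s + 2\tau$, $\sigma = \tau$, $T = u(\eta,\sigma)$, so $T_{\tau} = u_{\sigma} + 2u_{\eta}$ and $T_{ss} = u_{\eta\eta}$.
Hence $T_{\tau} - 2T_s = u_{\sigma}$ and the PDE becomes the heat equation $u_{\sigma} = u_{\eta\eta}$ on $\eta \in \mathbb{R}$.
Initial data: $u(\eta,0) = T(\eta,0) = \sin(2 \eta) + 2 \sin(3 \eta) - \sin(5 \eta)$. Each mode $\sin(n\eta)$ decays as $e^{-n^2\sigma}$ on $\mathbb{R}$, so $u(\eta,\sigma) = \sum c_n e^{-n^2\sigma} \sin(n\eta)$ with $c_2=1, c_3=2, c_5=-1$: $u(\eta,\sigma) = e^{-4 \sigma} \sin(2 \eta) + 2 e^{-9 \sigma} \sin(3 \eta) - e^{-25 \sigma} \sin(5 \eta)$.
Substituting back: $T(s,\tau) = u(s + 2\tau, \tau)$.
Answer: $T(s, \tau) = e^{-4 \tau} \sin(4 \tau + 2 s) + 2 e^{-9 \tau} \sin(6 \tau + 3 s) -  e^{-25 \tau} \sin(10 \tau + 5 s)$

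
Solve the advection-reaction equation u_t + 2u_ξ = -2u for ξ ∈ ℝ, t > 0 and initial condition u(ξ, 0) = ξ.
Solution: Substitute u = exp(-2t)w.
Then u_t = exp(-2t)(w_t - 2w), u_ξ = exp(-2t)w_ξ; substituting and dividing by exp(-2t), the lower-order terms cancel: w_t + 2w_ξ = 0 (standard advection equation).
Data for w: w(ξ,0) = u(ξ,0) = ξ.
By characteristics (dξ/dt = 2), w(ξ,t) = f(ξ - 2t) with f = w(·, 0).
So w(ξ,t) = -2t + ξ, and u(ξ,t) = exp(-2t)w(ξ,t).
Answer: u(ξ, t) = -2texp(-2t) + ξexp(-2t)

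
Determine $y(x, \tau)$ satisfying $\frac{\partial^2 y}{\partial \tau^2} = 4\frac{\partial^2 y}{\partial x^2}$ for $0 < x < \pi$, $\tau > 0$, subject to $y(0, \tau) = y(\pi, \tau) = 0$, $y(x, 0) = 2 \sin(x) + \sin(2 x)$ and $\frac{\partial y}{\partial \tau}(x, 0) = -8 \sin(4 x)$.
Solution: Separating variables: $y = \sum [A_n \cos(\omega_n \tau) + B_n \sin(\omega_n \tau)] \sin(nx)$, $\omega_n = 2n$. From ICs ($B_n$ = velocity coefficient / $\omega_n$): $A_1=2, A_2=1, B_4=-1$.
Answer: $y(x, \tau) = - \sin(8 \tau) \sin(4 x) + 2 \sin(x) \cos(2 \tau) + \sin(2 x) \cos(4 \tau)$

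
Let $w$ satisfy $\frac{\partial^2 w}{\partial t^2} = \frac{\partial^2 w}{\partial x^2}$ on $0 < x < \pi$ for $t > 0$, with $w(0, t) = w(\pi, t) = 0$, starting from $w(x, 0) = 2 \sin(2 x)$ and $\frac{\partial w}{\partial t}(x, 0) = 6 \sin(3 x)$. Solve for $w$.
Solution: Using separation of variables $w = X(x)T(t)$:
Eigenfunctions: $\sin(nx)$, $n = 1, 2, 3, \ldots$
General solution: $w(x, t) = \sum [A_n \cos(n t) + B_n \sin(n t)] \sin(nx)$
From $w(x,0) = 2 \sin(2 x)$: $A_2=2$. From $w_t(x,0) = 6 \sin(3 x)$, using $w_t(x,0) = \sum \omega_n B_n \sin(nx)$ with $\omega_n = n$: $B_3 = 6/3 = 2$.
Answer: $w(x, t) = 2 \sin(3 t) \sin(3 x) + 2 \sin(2 x) \cos(2 t)$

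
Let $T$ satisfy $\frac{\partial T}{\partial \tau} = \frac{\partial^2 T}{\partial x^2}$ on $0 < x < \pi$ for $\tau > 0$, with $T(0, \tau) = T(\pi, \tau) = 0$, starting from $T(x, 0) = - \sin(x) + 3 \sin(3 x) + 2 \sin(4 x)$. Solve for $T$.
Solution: Using separation of variables $T = X(x)G(\tau)$:
Eigenfunctions: $\sin(nx)$, $n = 1, 2, 3, \ldots$
General solution: $T(x, \tau) = \sum c_n \sin(nx) e^{-n^2 \tau}$
Matching $T(x,0) = - \sin(x) + 3 \sin(3 x) + 2 \sin(4 x)$ term by term: $c_1=-1, c_3=3, c_4=2$.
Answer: $T(x, \tau) = - e^{-\tau} \sin(x) + 3 e^{-9 \tau} \sin(3 x) + 2 e^{-16 \tau} \sin(4 x)$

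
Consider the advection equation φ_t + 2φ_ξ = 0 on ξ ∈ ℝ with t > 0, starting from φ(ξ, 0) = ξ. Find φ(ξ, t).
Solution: By characteristics (dξ/dt = 2), φ(ξ,t) = f(ξ - 2t) with f = φ(·, 0).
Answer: φ(ξ, t) = -2t + ξ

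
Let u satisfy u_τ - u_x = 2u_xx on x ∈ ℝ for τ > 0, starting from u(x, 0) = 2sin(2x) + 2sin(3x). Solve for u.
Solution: Change to a moving frame: let η = x + τ, σ = τ and write u(x,τ) = w(η,σ).
By the chain rule u_τ = w_σ + w_η, u_x = w_η, u_xx = w_ηη.
Then u_τ - u_x = w_σ: the advection term cancels and the PDE becomes the heat equation w_σ = 2w_ηη on η ∈ ℝ.
Initial data: w(η,0) = u(η,0) = 2sin(2η) + 2sin(3η).
On η ∈ ℝ each mode satisfies (sin(nη))″ = -n² sin(nη), so exp(-2n²σ) sin(nη) solves the heat equation; by superposition w(η,σ) = Σ c_n exp(-2n²σ) sin(nη).
Reading off the coefficients: c_2=2, c_3=2, so w(η,σ) = 2exp(-8σ)sin(2η) + 2exp(-18σ)sin(3η).
Substituting back η = x + τ, σ = τ: u(x,τ) = w(x + τ, τ).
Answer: u(x, τ) = 2exp(-8τ)sin(2x + 2τ) + 2exp(-18τ)sin(3x + 3τ)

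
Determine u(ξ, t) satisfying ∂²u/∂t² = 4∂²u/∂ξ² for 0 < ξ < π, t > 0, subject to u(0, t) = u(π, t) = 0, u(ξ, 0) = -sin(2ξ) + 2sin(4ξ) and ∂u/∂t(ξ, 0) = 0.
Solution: Separating variables: u = Σ [A_n cos(ω_n t) + B_n sin(ω_n t)] sin(nξ), ω_n = 2n. From ICs: A_2=-1, A_4=2.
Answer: u(ξ, t) = -sin(2ξ)cos(4t) + 2sin(4ξ)cos(8t)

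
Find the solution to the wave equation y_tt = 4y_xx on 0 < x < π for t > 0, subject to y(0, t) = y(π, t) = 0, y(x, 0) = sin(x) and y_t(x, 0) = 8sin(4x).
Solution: Separating variables: y = Σ [A_n cos(ω_n t) + B_n sin(ω_n t)] sin(nx), ω_n = 2n. From ICs (B_n = velocity coefficient / ω_n): A_1=1, B_4=1.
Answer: y(x, t) = sin(8t)sin(4x) + sin(x)cos(2t)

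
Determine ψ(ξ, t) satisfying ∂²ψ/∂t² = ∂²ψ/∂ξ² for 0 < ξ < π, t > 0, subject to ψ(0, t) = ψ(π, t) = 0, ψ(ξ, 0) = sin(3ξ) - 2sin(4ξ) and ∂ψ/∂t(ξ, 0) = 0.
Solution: Using separation of variables ψ = X(ξ)T(t):
Eigenfunctions: sin(nξ), n = 1, 2, 3, ...
General solution: ψ(ξ, t) = Σ [A_n cos(n t) + B_n sin(n t)] sin(nξ)
From ψ(ξ,0) = sin(3ξ) - 2sin(4ξ): A_3=1, A_4=-2. From ψ_t(ξ,0) = 0: all B_n = 0.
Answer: ψ(ξ, t) = sin(3ξ)cos(3t) - 2sin(4ξ)cos(4t)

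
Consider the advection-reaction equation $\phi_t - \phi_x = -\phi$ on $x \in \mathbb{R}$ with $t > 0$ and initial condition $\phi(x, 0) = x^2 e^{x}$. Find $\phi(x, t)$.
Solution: Substitute $\phi = e^{x}u$.
Then $\phi_x = e^{x}(u_x + u)$, $\phi_t = e^{x}u_t$; substituting and dividing by $e^{x}$, the lower-order terms cancel: $u_t - u_x = 0$ (standard advection equation).
Data for $u$: $u(x,0) = e^{-x}\phi(x,0) = x^2$.
By characteristics ($dx/dt = -1$), $u(x,t) = f(x + t)$ with $f = u( \cdot , 0)$.
So $u(x,t) = t^2 + 2 t x + x^2$, and $\phi(x,t) = e^{x}u(x,t)$.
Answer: $\phi(x, t) = t^2 e^{x} + 2 t x e^{x} + x^2 e^{x}$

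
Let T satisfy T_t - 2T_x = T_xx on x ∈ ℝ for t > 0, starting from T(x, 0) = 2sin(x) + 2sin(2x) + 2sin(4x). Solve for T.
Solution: Moving frame: η = x + 2t, σ = t, T = u(η,σ), so T_t = u_σ + 2u_η and T_xx = u_ηη.
Hence T_t - 2T_x = u_σ and the PDE becomes the heat equation u_σ = u_ηη on η ∈ ℝ.
Initial data: u(η,0) = T(η,0) = 2sin(η) + 2sin(2η) + 2sin(4η). Each mode sin(nη) decays as exp(-n²σ) on ℝ, so u(η,σ) = Σ c_n exp(-n²σ) sin(nη) with c_1=2, c_2=2, c_4=2: u(η,σ) = 2exp(-σ)sin(η) + 2exp(-4σ)sin(2η) + 2exp(-16σ)sin(4η).
Substituting back: T(x,t) = u(x + 2t, t).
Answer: T(x, t) = 2exp(-t)sin(2t + x) + 2exp(-4t)sin(4t + 2x) + 2exp(-16t)sin(8t + 4x)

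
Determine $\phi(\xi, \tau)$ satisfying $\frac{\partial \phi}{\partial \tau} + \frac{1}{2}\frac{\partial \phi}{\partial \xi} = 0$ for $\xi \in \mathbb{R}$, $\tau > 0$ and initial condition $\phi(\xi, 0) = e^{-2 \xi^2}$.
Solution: By method of characteristics (waves move right with speed 1/2):
Along characteristics $\xi - \frac{1}{2}\tau =$ const, $\phi$ is constant, so $\phi(\xi,\tau) = f(\xi - \frac{1}{2}\tau)$ with $f = \phi( \cdot , 0)$.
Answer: $\phi(\xi, \tau) = e^{-2 (-\tau/2 + \xi)^2}$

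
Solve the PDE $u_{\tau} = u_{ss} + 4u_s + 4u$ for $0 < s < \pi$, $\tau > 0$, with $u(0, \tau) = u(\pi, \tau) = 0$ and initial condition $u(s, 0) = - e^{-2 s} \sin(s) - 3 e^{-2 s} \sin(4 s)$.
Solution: Substitute $u = e^{-2s}w$.
Then $u_s = e^{-2s}(w_s - 2w)$, $u_{ss} = e^{-2s}(w_{ss} - 4w_s + 4w)$, $u_{\tau} = e^{-2s}w_{\tau}$; substituting and dividing by $e^{-2s}$, the lower-order terms cancel: $w_{\tau} = w_{ss}$ (standard heat equation).
Data for $w$: $w(s,0) = e^{2s}u(s,0) = - \sin(s) - 3 \sin(4 s)$. The boundary conditions carry over: $w(0,\tau) = w(\pi,\tau) = 0$.
Separating variables: $w = \sum c_n e^{-n^2\tau} \sin(ns)$. From $w(s,0) = - \sin(s) - 3 \sin(4 s)$: $c_1=-1, c_4=-3$.
So $w(s,\tau) = - e^{-\tau} \sin(s) - 3 e^{-16 \tau} \sin(4 s)$, and $u(s,\tau) = e^{-2s}w(s,\tau)$.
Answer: $u(s, \tau) = - e^{-\tau} e^{-2 s} \sin(s) - 3 e^{-16 \tau} e^{-2 s} \sin(4 s)$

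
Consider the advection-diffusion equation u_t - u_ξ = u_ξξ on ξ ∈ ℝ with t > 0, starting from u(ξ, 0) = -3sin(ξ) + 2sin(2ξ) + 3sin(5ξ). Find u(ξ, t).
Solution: Change to a moving frame: let η = ξ + t, σ = t and write u(ξ,t) = w(η,σ).
By the chain rule u_t = w_σ + w_η, u_ξ = w_η, u_ξξ = w_ηη.
Then u_t - u_ξ = w_σ: the advection term cancels and the PDE becomes the heat equation w_σ = w_ηη on η ∈ ℝ.
Initial data: w(η,0) = u(η,0) = -3sin(η) + 2sin(2η) + 3sin(5η).
On η ∈ ℝ each mode satisfies (sin(nη))″ = -n² sin(nη), so exp(-n²σ) sin(nη) solves the heat equation; by superposition w(η,σ) = Σ c_n exp(-n²σ) sin(nη).
Reading off the coefficients: c_1=-3, c_2=2, c_5=3, so w(η,σ) = -3exp(-σ)sin(η) + 2exp(-4σ)sin(2η) + 3exp(-25σ)sin(5η).
Substituting back η = ξ + t, σ = t: u(ξ,t) = w(ξ + t, t).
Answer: u(ξ, t) = -3exp(-t)sin(t + ξ) + 2exp(-4t)sin(2t + 2ξ) + 3exp(-25t)sin(5t + 5ξ)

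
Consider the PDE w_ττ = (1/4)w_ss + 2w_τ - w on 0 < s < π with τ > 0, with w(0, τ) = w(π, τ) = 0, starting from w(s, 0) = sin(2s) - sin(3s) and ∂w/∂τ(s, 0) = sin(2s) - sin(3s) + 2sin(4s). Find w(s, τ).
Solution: Substitute w = exp(τ)u, i.e. u = exp(-τ)w.
By the product rule, w_τ = exp(τ)(u_τ + u), w_ττ = exp(τ)(u_ττ + 2u_τ + u), w_ss = exp(τ)u_ss.
Substituting into the PDE and dividing by exp(τ): u_ττ + 2u_τ + u = (1/4)u_ss + 2(u_τ + u) - u.
The lower-order terms cancel, leaving the standard wave equation u_ττ = (1/4)u_ss.
Initial data for u: u(s,0) = w(s,0) = sin(2s) - sin(3s); u_τ(s,0) = w_τ(s,0) - w(s,0) = 2sin(4s). The boundary conditions carry over: u(0,τ) = u(π,τ) = 0.
Solve for u:
  Using separation of variables u = X(s)T(τ):
  Eigenfunctions: sin(ns), n = 1, 2, 3, ...
  General solution: u(s, τ) = Σ [A_n cos(n τ/2) + B_n sin(n τ/2)] sin(ns)
  From u(s,0) = sin(2s) - sin(3s): A_2=1, A_3=-1. From u_τ(s,0) = 2sin(4s), using u_τ(s,0) = Σ ω_n B_n sin(ns) with ω_n = n/2: B_4 = 2/2 = 1.
Hence u(s,τ) = sin(2s)cos(τ) - sin(3s)cos(3τ/2) + sin(4s)sin(2τ).
Transform back: w(s,τ) = exp(τ)u(s,τ).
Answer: w(s, τ) = exp(τ)sin(2s)cos(τ) - exp(τ)sin(3s)cos(3τ/2) + exp(τ)sin(4s)sin(2τ)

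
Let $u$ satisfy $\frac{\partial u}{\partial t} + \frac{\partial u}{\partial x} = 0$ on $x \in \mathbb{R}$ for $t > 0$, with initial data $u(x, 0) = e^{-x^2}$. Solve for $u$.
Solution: By characteristics ($dx/dt = 1$), $u(x,t) = f(x - t)$ with $f = u( \cdot , 0)$.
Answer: $u(x, t) = e^{-(-t + x)^2}$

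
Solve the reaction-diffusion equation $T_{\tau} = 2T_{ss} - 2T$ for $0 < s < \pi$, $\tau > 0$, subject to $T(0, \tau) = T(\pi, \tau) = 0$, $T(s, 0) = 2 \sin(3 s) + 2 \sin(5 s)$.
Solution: Substitute $T = e^{-2\tau}u$, i.e. $u = e^{2\tau}T$.
By the product rule, $T_{\tau} = e^{-2\tau}(u_{\tau} - 2u)$, $T_{ss} = e^{-2\tau}u_{ss}$.
Substituting into the PDE and dividing by $e^{-2\tau}$: $u_{\tau} - 2u = 2u_{ss} - 2u$.
The lower-order terms cancel, leaving the standard heat equation $u_{\tau} = 2u_{ss}$.
Initial data for $u$: $u(s,0) = T(s,0) = 2 \sin(3 s) + 2 \sin(5 s)$. The boundary conditions carry over: $u(0,\tau) = u(\pi,\tau) = 0$.
Solve for $u$:
  Using separation of variables $u = X(s)G(\tau)$:
  Eigenfunctions: $\sin(ns)$, $n = 1, 2, 3, \ldots$
  General solution: $u(s, \tau) = \sum c_n \sin(ns) e^{-2n^2 \tau}$
  Matching $u(s,0) = 2 \sin(3 s) + 2 \sin(5 s)$ term by term: $c_3=2, c_5=2$.
Hence $u(s,\tau) = 2 e^{-18 \tau} \sin(3 s) + 2 e^{-50 \tau} \sin(5 s)$.
Transform back: $T(s,\tau) = e^{-2\tau}u(s,\tau)$.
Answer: $T(s, \tau) = 2 e^{-20 \tau} \sin(3 s) + 2 e^{-52 \tau} \sin(5 s)$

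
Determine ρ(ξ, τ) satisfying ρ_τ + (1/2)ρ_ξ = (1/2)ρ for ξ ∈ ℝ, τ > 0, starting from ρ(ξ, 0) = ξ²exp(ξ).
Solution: Substitute ρ = exp(ξ)u, i.e. u = exp(-ξ)ρ.
By the product rule, ρ_ξ = exp(ξ)(u_ξ + u), ρ_τ = exp(ξ)u_τ.
Substituting into the PDE and dividing by exp(ξ): u_τ + (1/2)(u_ξ + u) = (1/2)u.
The lower-order terms cancel, leaving the standard advection equation u_τ + (1/2)u_ξ = 0.
Initial data for u: u(ξ,0) = exp(-ξ)ρ(ξ,0) = ξ².
Solve for u:
  By method of characteristics (waves move right with speed 1/2):
  Along characteristics ξ - (1/2)τ = const, u is constant, so u(ξ,τ) = f(ξ - (1/2)τ) with f = u(·, 0).
Hence u(ξ,τ) = ξ² - ξτ + (1/4)τ².
Transform back: ρ(ξ,τ) = exp(ξ)u(ξ,τ).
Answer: ρ(ξ, τ) = ξ²exp(ξ) - ξτexp(ξ) + (1/4)τ²exp(ξ)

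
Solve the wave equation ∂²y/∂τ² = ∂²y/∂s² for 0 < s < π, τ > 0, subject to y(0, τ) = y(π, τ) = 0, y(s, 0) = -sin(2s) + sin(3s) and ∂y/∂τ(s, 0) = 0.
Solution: Using separation of variables y = X(s)T(τ):
Eigenfunctions: sin(ns), n = 1, 2, 3, ...
General solution: y(s, τ) = Σ [A_n cos(n τ) + B_n sin(n τ)] sin(ns)
From y(s,0) = -sin(2s) + sin(3s): A_2=-1, A_3=1. From y_τ(s,0) = 0: all B_n = 0.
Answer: y(s, τ) = -sin(2s)cos(2τ) + sin(3s)cos(3τ)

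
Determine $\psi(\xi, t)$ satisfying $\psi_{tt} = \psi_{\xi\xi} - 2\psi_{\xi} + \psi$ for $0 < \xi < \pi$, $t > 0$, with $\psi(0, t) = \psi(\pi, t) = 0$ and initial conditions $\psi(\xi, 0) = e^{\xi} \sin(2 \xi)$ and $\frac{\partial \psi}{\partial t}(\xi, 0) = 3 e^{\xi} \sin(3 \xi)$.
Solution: Substitute $\psi = e^{\xi}u$.
Then $\psi_{\xi} = e^{\xi}(u_{\xi} + u)$, $\psi_{\xi\xi} = e^{\xi}(u_{\xi\xi} + 2u_{\xi} + u)$, $\psi_{tt} = e^{\xi}u_{tt}$; substituting and dividing by $e^{\xi}$, the lower-order terms cancel: $u_{tt} = u_{\xi\xi}$ (standard wave equation).
Data for $u$: $u(\xi,0) = e^{-\xi}\psi(\xi,0) = \sin(2 \xi)$; $u_t(\xi,0) = e^{-\xi}\psi_t(\xi,0) = 3 \sin(3 \xi)$. The boundary conditions carry over: $u(0,t) = u(\pi,t) = 0$.
Separating variables: $u = \sum [A_n \cos(\omega_n t) + B_n \sin(\omega_n t)] \sin(n\xi)$, $\omega_n = n$. From ICs ($B_n$ = velocity coefficient / $\omega_n$): $A_2=1, B_3=1$.
So $u(\xi,t) = \sin(3 t) \sin(3 \xi) + \sin(2 \xi) \cos(2 t)$, and $\psi(\xi,t) = e^{\xi}u(\xi,t)$.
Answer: $\psi(\xi, t) = e^{\xi} \sin(2 \xi) \cos(2 t) + e^{\xi} \sin(3 \xi) \sin(3 t)$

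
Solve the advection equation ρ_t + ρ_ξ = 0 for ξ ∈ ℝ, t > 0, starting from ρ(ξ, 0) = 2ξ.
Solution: By method of characteristics (waves move right with speed 1):
Along characteristics ξ - t = const, ρ is constant, so ρ(ξ,t) = f(ξ - t) with f = ρ(·, 0).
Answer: ρ(ξ, t) = -2t + 2ξ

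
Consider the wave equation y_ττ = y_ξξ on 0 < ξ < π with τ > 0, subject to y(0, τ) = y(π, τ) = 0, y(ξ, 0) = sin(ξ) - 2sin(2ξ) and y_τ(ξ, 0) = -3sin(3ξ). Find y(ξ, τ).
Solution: Using separation of variables y = X(ξ)T(τ):
Eigenfunctions: sin(nξ), n = 1, 2, 3, ...
General solution: y(ξ, τ) = Σ [A_n cos(n τ) + B_n sin(n τ)] sin(nξ)
From y(ξ,0) = sin(ξ) - 2sin(2ξ): A_1=1, A_2=-2. From y_τ(ξ,0) = -3sin(3ξ), using y_τ(ξ,0) = Σ ω_n B_n sin(nξ) with ω_n = n: B_3 = (-3)/3 = -1.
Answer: y(ξ, τ) = sin(ξ)cos(τ) - 2sin(2ξ)cos(2τ) - sin(3ξ)sin(3τ)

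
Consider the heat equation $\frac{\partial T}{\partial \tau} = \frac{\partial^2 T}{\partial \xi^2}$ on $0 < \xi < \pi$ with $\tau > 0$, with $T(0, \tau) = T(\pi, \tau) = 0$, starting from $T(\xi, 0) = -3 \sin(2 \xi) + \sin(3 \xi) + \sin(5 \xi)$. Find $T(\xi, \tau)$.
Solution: Using separation of variables $T = X(\xi)G(\tau)$:
Eigenfunctions: $\sin(n\xi)$, $n = 1, 2, 3, \ldots$
General solution: $T(\xi, \tau) = \sum c_n \sin(n\xi) e^{-n^2 \tau}$
Matching $T(\xi,0) = -3 \sin(2 \xi) + \sin(3 \xi) + \sin(5 \xi)$ term by term: $c_2=-3, c_3=1, c_5=1$.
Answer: $T(\xi, \tau) = -3 e^{-4 \tau} \sin(2 \xi) + e^{-9 \tau} \sin(3 \xi) + e^{-25 \tau} \sin(5 \xi)$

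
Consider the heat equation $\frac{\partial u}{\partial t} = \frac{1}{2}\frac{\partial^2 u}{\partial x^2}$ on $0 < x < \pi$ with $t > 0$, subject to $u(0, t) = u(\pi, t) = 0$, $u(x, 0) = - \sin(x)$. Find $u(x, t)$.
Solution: Separating variables: $u = \sum c_n e^{-n^2t/2} \sin(nx)$. From $u(x,0) = - \sin(x)$: $c_1=-1$.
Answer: $u(x, t) = - e^{-t/2} \sin(x)$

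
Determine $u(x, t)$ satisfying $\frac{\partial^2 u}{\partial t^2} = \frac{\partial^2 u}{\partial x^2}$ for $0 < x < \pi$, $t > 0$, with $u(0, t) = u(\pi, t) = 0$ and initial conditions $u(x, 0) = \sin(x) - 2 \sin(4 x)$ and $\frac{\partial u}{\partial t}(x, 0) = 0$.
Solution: Using separation of variables $u = X(x)T(t)$:
Eigenfunctions: $\sin(nx)$, $n = 1, 2, 3, \ldots$
General solution: $u(x, t) = \sum [A_n \cos(n t) + B_n \sin(n t)] \sin(nx)$
From $u(x,0) = \sin(x) - 2 \sin(4 x)$: $A_1=1, A_4=-2$. From $u_t(x,0) = 0$: all $B_n = 0$.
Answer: $u(x, t) = \sin(x) \cos(t) - 2 \sin(4 x) \cos(4 t)$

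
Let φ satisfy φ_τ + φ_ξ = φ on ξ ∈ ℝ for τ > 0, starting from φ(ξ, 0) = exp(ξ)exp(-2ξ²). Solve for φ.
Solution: Substitute φ = exp(ξ)u.
Then φ_ξ = exp(ξ)(u_ξ + u), φ_τ = exp(ξ)u_τ; substituting and dividing by exp(ξ), the lower-order terms cancel: u_τ + u_ξ = 0 (standard advection equation).
Data for u: u(ξ,0) = exp(-ξ)φ(ξ,0) = exp(-2ξ²).
By characteristics (dξ/dτ = 1), u(ξ,τ) = f(ξ - τ) with f = u(·, 0).
So u(ξ,τ) = exp(-2(ξ - τ)²), and φ(ξ,τ) = exp(ξ)u(ξ,τ).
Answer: φ(ξ, τ) = exp(ξ)exp(-2(ξ - τ)²)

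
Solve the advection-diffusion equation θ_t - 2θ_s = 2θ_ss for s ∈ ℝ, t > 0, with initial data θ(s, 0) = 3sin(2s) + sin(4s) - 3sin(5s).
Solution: Change to a moving frame: let η = s + 2t, σ = t and write θ(s,t) = u(η,σ).
By the chain rule θ_t = u_σ + 2u_η, θ_s = u_η, θ_ss = u_ηη.
Then θ_t - 2θ_s = u_σ: the advection term cancels and the PDE becomes the heat equation u_σ = 2u_ηη on η ∈ ℝ.
Initial data: u(η,0) = θ(η,0) = 3sin(2η) + sin(4η) - 3sin(5η).
On η ∈ ℝ each mode satisfies (sin(nη))″ = -n² sin(nη), so exp(-2n²σ) sin(nη) solves the heat equation; by superposition u(η,σ) = Σ c_n exp(-2n²σ) sin(nη).
Reading off the coefficients: c_2=3, c_4=1, c_5=-3, so u(η,σ) = 3exp(-8σ)sin(2η) + exp(-32σ)sin(4η) - 3exp(-50σ)sin(5η).
Substituting back η = s + 2t, σ = t: θ(s,t) = u(s + 2t, t).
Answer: θ(s, t) = 3exp(-8t)sin(2s + 4t) + exp(-32t)sin(4s + 8t) - 3exp(-50t)sin(5s + 10t)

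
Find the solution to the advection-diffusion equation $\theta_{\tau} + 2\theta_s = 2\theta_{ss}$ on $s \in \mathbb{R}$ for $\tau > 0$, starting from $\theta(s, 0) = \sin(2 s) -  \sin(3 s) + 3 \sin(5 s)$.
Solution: Moving frame: $\eta = s - 2\tau$, $\sigma = \tau$, $\theta = u(\eta,\sigma)$, so $\theta_{\tau} = u_{\sigma} - 2u_{\eta}$ and $\theta_{ss} = u_{\eta\eta}$.
Hence $\theta_{\tau} + 2\theta_s = u_{\sigma}$ and the PDE becomes the heat equation $u_{\sigma} = 2u_{\eta\eta}$ on $\eta \in \mathbb{R}$.
Initial data: $u(\eta,0) = \theta(\eta,0) = \sin(2 \eta) - \sin(3 \eta) + 3 \sin(5 \eta)$. Each mode $\sin(n\eta)$ decays as $e^{-2n^2\sigma}$ on $\mathbb{R}$, so $u(\eta,\sigma) = \sum c_n e^{-2n^2\sigma} \sin(n\eta)$ with $c_2=1, c_3=-1, c_5=3$: $u(\eta,\sigma) = e^{-8 \sigma} \sin(2 \eta) - e^{-18 \sigma} \sin(3 \eta) + 3 e^{-50 \sigma} \sin(5 \eta)$.
Substituting back: $\theta(s,\tau) = u(s - 2\tau, \tau)$.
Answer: $\theta(s, \tau) = - e^{-8 \tau} \sin(4 \tau - 2 s) + e^{-18 \tau} \sin(6 \tau - 3 s) - 3 e^{-50 \tau} \sin(10 \tau - 5 s)$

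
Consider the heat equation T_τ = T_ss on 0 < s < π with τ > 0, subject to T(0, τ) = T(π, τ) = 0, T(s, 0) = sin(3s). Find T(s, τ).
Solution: Separating variables: T = Σ c_n exp(-n²τ) sin(ns). From T(s,0) = sin(3s): c_3=1.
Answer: T(s, τ) = exp(-9τ)sin(3s)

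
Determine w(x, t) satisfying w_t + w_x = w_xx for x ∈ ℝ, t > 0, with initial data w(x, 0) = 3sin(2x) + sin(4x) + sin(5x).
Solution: Change to a moving frame: let η = x - t, σ = t and write w(x,t) = u(η,σ).
By the chain rule w_t = u_σ - u_η, w_x = u_η, w_xx = u_ηη.
Then w_t + w_x = u_σ: the advection term cancels and the PDE becomes the heat equation u_σ = u_ηη on η ∈ ℝ.
Initial data: u(η,0) = w(η,0) = 3sin(2η) + sin(4η) + sin(5η).
On η ∈ ℝ each mode satisfies (sin(nη))″ = -n² sin(nη), so exp(-n²σ) sin(nη) solves the heat equation; by superposition u(η,σ) = Σ c_n exp(-n²σ) sin(nη).
Reading off the coefficients: c_2=3, c_4=1, c_5=1, so u(η,σ) = 3exp(-4σ)sin(2η) + exp(-16σ)sin(4η) + exp(-25σ)sin(5η).
Substituting back η = x - t, σ = t: w(x,t) = u(x - t, t).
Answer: w(x, t) = -3exp(-4t)sin(2t - 2x) - exp(-16t)sin(4t - 4x) - exp(-25t)sin(5t - 5x)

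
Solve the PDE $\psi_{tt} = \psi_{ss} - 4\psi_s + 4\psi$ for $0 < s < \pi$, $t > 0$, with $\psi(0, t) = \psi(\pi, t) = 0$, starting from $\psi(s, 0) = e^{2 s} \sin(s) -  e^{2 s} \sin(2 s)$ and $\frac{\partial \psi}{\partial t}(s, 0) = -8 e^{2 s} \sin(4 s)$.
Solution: Substitute $\psi = e^{2s}u$.
Then $\psi_s = e^{2s}(u_s + 2u)$, $\psi_{ss} = e^{2s}(u_{ss} + 4u_s + 4u)$, $\psi_{tt} = e^{2s}u_{tt}$; substituting and dividing by $e^{2s}$, the lower-order terms cancel: $u_{tt} = u_{ss}$ (standard wave equation).
Data for $u$: $u(s,0) = e^{-2s}\psi(s,0) = \sin(s) - \sin(2 s)$; $u_t(s,0) = e^{-2s}\psi_t(s,0) = -8 \sin(4 s)$. The boundary conditions carry over: $u(0,t) = u(\pi,t) = 0$.
Separating variables: $u = \sum [A_n \cos(\omega_n t) + B_n \sin(\omega_n t)] \sin(ns)$, $\omega_n = n$. From ICs ($B_n$ = velocity coefficient / $\omega_n$): $A_1=1, A_2=-1, B_4=-2$.
So $u(s,t) = \sin(s) \cos(t) - \sin(2 s) \cos(2 t) - 2 \sin(4 s) \sin(4 t)$, and $\psi(s,t) = e^{2s}u(s,t)$.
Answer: $\psi(s, t) = e^{2 s} \sin(s) \cos(t) -  e^{2 s} \sin(2 s) \cos(2 t) - 2 e^{2 s} \sin(4 s) \sin(4 t)$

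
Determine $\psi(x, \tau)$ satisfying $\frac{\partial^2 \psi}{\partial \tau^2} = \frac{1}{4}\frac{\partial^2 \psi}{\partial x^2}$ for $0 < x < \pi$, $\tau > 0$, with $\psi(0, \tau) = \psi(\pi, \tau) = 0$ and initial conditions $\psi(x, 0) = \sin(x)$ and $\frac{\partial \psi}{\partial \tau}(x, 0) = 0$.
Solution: Separating variables: $\psi = \sum [A_n \cos(\omega_n \tau) + B_n \sin(\omega_n \tau)] \sin(nx)$, $\omega_n = n/2$. From ICs: $A_1=1$.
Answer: $\psi(x, \tau) = \sin(x) \cos(\tau/2)$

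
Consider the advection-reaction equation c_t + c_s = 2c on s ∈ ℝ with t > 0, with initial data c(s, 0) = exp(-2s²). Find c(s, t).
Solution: Substitute c = exp(2t)u, i.e. u = exp(-2t)c.
By the product rule, c_t = exp(2t)(u_t + 2u), c_s = exp(2t)u_s.
Substituting into the PDE and dividing by exp(2t): u_t + 2u + u_s = 2u.
The lower-order terms cancel, leaving the standard advection equation u_t + u_s = 0.
Initial data for u: u(s,0) = c(s,0) = exp(-2s²).
Solve for u:
  By method of characteristics (waves move right with speed 1):
  Along characteristics s - t = const, u is constant, so u(s,t) = f(s - t) with f = u(·, 0).
Hence u(s,t) = exp(-2(s - t)²).
Transform back: c(s,t) = exp(2t)u(s,t).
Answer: c(s, t) = exp(2t)exp(-2(s - t)²)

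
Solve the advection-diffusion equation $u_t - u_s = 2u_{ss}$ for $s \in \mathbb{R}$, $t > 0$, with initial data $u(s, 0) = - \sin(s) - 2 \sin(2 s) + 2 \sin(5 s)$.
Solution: Moving frame: $\eta = s + t$, $\sigma = t$, $u = w(\eta,\sigma)$, so $u_t = w_{\sigma} + w_{\eta}$ and $u_{ss} = w_{\eta\eta}$.
Hence $u_t - u_s = w_{\sigma}$ and the PDE becomes the heat equation $w_{\sigma} = 2w_{\eta\eta}$ on $\eta \in \mathbb{R}$.
Initial data: $w(\eta,0) = u(\eta,0) = - \sin(\eta) - 2 \sin(2 \eta) + 2 \sin(5 \eta)$. Each mode $\sin(n\eta)$ decays as $e^{-2n^2\sigma}$ on $\mathbb{R}$, so $w(\eta,\sigma) = \sum c_n e^{-2n^2\sigma} \sin(n\eta)$ with $c_1=-1, c_2=-2, c_5=2$: $w(\eta,\sigma) = - e^{-2 \sigma} \sin(\eta) - 2 e^{-8 \sigma} \sin(2 \eta) + 2 e^{-50 \sigma} \sin(5 \eta)$.
Substituting back: $u(s,t) = w(s + t, t)$.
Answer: $u(s, t) = - e^{-2 t} \sin(s + t) - 2 e^{-8 t} \sin(2 s + 2 t) + 2 e^{-50 t} \sin(5 s + 5 t)$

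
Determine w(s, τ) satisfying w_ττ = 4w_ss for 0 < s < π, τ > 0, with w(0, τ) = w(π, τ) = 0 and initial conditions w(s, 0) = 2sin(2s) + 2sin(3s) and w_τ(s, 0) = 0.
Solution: Using separation of variables w = X(s)T(τ):
Eigenfunctions: sin(ns), n = 1, 2, 3, ...
General solution: w(s, τ) = Σ [A_n cos(2n τ) + B_n sin(2n τ)] sin(ns)
From w(s,0) = 2sin(2s) + 2sin(3s): A_2=2, A_3=2. From w_τ(s,0) = 0: all B_n = 0.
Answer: w(s, τ) = 2sin(2s)cos(4τ) + 2sin(3s)cos(6τ)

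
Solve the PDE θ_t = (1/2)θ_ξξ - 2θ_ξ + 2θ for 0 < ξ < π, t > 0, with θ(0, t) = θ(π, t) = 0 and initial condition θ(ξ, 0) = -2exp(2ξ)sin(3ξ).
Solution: Substitute θ = exp(2ξ)u, i.e. u = exp(-2ξ)θ.
By the product rule, θ_ξ = exp(2ξ)(u_ξ + 2u), θ_ξξ = exp(2ξ)(u_ξξ + 4u_ξ + 4u), θ_t = exp(2ξ)u_t.
Substituting into the PDE and dividing by exp(2ξ): u_t = (1/2)(u_ξξ + 4u_ξ + 4u) - 2(u_ξ + 2u) + 2u.
The lower-order terms cancel, leaving the standard heat equation u_t = (1/2)u_ξξ.
Initial data for u: u(ξ,0) = exp(-2ξ)θ(ξ,0) = -2sin(3ξ). The boundary conditions carry over: u(0,t) = u(π,t) = 0.
Solve for u:
  Using separation of variables u = X(ξ)G(t):
  Eigenfunctions: sin(nξ), n = 1, 2, 3, ...
  General solution: u(ξ, t) = Σ c_n sin(nξ) exp(-n² t/2)
  Matching u(ξ,0) = -2sin(3ξ) term by term: c_3=-2.
Hence u(ξ,t) = -2exp(-9t/2)sin(3ξ).
Transform back: θ(ξ,t) = exp(2ξ)u(ξ,t).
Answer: θ(ξ, t) = -2exp(-9t/2)exp(2ξ)sin(3ξ)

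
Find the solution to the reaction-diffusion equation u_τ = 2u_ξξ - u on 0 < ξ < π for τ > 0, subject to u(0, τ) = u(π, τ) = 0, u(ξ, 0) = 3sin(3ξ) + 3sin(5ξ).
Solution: Substitute u = exp(-τ)w.
Then u_τ = exp(-τ)(w_τ - w), u_ξξ = exp(-τ)w_ξξ; substituting and dividing by exp(-τ), the lower-order terms cancel: w_τ = 2w_ξξ (standard heat equation).
Data for w: w(ξ,0) = u(ξ,0) = 3sin(3ξ) + 3sin(5ξ). The boundary conditions carry over: w(0,τ) = w(π,τ) = 0.
Separating variables: w = Σ c_n exp(-2n²τ) sin(nξ). From w(ξ,0) = 3sin(3ξ) + 3sin(5ξ): c_3=3, c_5=3.
So w(ξ,τ) = 3exp(-18τ)sin(3ξ) + 3exp(-50τ)sin(5ξ), and u(ξ,τ) = exp(-τ)w(ξ,τ).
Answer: u(ξ, τ) = 3exp(-19τ)sin(3ξ) + 3exp(-51τ)sin(5ξ)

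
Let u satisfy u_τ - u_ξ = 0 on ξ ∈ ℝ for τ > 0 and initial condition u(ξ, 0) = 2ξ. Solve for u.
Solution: By method of characteristics (waves move left with speed 1):
Along characteristics ξ + τ = const, u is constant, so u(ξ,τ) = f(ξ + τ) with f = u(·, 0).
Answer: u(ξ, τ) = 2ξ + 2τ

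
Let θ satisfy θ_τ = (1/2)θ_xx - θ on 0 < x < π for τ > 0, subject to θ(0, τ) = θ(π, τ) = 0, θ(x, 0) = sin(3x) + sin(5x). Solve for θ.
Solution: Substitute θ = exp(-τ)u, i.e. u = exp(τ)θ.
By the product rule, θ_τ = exp(-τ)(u_τ - u), θ_xx = exp(-τ)u_xx.
Substituting into the PDE and dividing by exp(-τ): u_τ - u = (1/2)u_xx - u.
The lower-order terms cancel, leaving the standard heat equation u_τ = (1/2)u_xx.
Initial data for u: u(x,0) = θ(x,0) = sin(3x) + sin(5x). The boundary conditions carry over: u(0,τ) = u(π,τ) = 0.
Solve for u:
  Using separation of variables u = X(x)G(τ):
  Eigenfunctions: sin(nx), n = 1, 2, 3, ...
  General solution: u(x, τ) = Σ c_n sin(nx) exp(-n² τ/2)
  Matching u(x,0) = sin(3x) + sin(5x) term by term: c_3=1, c_5=1.
Hence u(x,τ) = exp(-9τ/2)sin(3x) + exp(-25τ/2)sin(5x).
Transform back: θ(x,τ) = exp(-τ)u(x,τ).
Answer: θ(x, τ) = exp(-11τ/2)sin(3x) + exp(-27τ/2)sin(5x)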